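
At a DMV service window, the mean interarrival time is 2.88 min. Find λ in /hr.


λ = 1/(interarrival time) in consistent units.
1 hour = 60 min, so λ = 60/2.88 = 20.8333 per hour

Final: 20.8333 /hr


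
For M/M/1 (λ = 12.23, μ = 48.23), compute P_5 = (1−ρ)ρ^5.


ρ = 12.23/48.23 = 0.2536
P_n = (1−ρ)·ρ^n = (1 − 0.2536)·0.2536^5 = 0.7464·0.001048 = 0.0007826

Final: 0.0007826


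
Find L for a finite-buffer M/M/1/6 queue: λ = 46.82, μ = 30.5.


ρ = 46.82/30.5 = 1.5351
L = ρ[1 − (K+1)ρ^K + Kρ^(K+1)] / [(1−ρ)(1−ρ^(K+1))]
Numerator: 1.5351·(1 − 7·13.085473 + 6·20.087273) = 45.937835
Denominator: (-0.5351)·(-19.087273) = 10.213256
L = 45.937835/10.213256 = 4.4979

Final: 4.4979


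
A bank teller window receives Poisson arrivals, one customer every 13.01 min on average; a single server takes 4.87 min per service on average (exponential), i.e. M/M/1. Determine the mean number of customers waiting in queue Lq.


λ = 60/13.01 = 4.6118 /hr
μ = 60/4.87 = 12.3203 /hr
ρ = λ/μ = 4.6118/12.3203 = 0.3743
Lq = ρ²/(1−ρ) = 0.1401/0.6257 = 0.2240

Final: 0.2240


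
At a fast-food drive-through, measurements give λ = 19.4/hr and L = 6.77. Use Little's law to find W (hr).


W = L/λ = 6.77/19.4 = 0.3490 hr

Final: 0.3490 hr


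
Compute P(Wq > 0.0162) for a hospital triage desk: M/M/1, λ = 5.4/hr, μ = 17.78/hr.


ρ = 5.4/17.78 = 0.3037
P(Wq > t) = ρ·e^{−(μ−λ)t} = 0.3037·e^{−0.2006}
= 0.3037·0.818276 = 0.248520

Final: 0.248520


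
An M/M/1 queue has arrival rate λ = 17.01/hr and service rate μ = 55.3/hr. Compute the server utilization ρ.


ρ = λ/μ = 17.01/55.3 = 0.3076

Final: 0.3076


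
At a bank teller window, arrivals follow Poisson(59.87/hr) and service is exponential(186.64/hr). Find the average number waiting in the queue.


ρ = 59.87/186.64 = 0.3208
Lq = ρ²/(1−ρ) = 0.1029/0.6792 = 0.1515

Final: 0.1515


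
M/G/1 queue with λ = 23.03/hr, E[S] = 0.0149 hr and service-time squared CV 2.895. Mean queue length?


ρ = λ·E[S] = 23.03·0.0149 = 0.3431
Lq = ρ²(1+C_s²)/(2(1−ρ)) = 0.1177·(1+2.895)/(2·0.6569)
= 0.1177·3.8950/1.3137 = 0.34912

Final: 0.34912


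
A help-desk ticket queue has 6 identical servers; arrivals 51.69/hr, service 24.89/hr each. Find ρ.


ρ = λ/(cμ) = 51.69/(6·24.89) = 51.69/149.34 = 0.3461

Final: 0.3461


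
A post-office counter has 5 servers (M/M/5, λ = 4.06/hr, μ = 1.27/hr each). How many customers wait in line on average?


a = λ/μ = 3.1969; ρ = a/5 = 0.6394
P₀ = 0.037286
Lq = P₀·a^c·ρ / (c!·(1−ρ)²) = 0.037286·333.89627·0.6394/(120·0.13005)
= 0.51005

Final: 0.51005


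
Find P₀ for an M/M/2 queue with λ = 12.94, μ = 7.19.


a = λ/μ = 12.94/7.19 = 1.7997; ρ = a/c = 0.8999
Σ_{k=0}^{1} a^k/k! (terms k=0..1) = 1.00000 + 1.79972 = 2.79972
Tail: a^2/(2!(1−ρ)) = 3.23900/(2·0.1001) = 16.17250
P₀ = 1/(2.79972 + 16.17250) = 1/18.97222 = 0.052709

Final: 0.052709


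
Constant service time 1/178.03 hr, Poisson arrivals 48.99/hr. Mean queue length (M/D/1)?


ρ = 48.99/178.03 = 0.2752
M/D/1: Lq = ρ²/(2(1−ρ)) = 0.07572/(2·0.7248) = 0.05224

Final: 0.05224


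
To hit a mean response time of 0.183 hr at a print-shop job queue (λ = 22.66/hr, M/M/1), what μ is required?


W = 1/(μ−λ) ⇒ μ − λ = 1/W = 1/0.183 = 5.4645
μ = λ + 1/W = 22.66 + 5.4645 = 28.1245 per hr

Final: 28.1245 /hr


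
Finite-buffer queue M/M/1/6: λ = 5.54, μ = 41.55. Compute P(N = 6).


ρ = λ/μ = 5.54/41.55 = 0.1333
P_K = (1−ρ)ρ^K/(1−ρ^(K+1)) = (0.8667·0.000005619)/(1 − 0.0000007492)
= 0.000004870/0.999999 = 0.000004870

Final: 0.000004870


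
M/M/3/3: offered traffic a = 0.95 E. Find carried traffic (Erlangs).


B(3,0.95) = 0.056167 (Erlang-B)
Carried load = a(1 − B) = 0.95·(1 − 0.056167) = 0.95·0.943833 = 0.8966 E

Final: 0.8966 Erlangs


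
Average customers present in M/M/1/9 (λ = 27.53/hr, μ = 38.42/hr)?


ρ = 27.53/38.42 = 0.7166
L = ρ[1 − (K+1)ρ^K + Kρ^(K+1)] / [(1−ρ)(1−ρ^(K+1))]
Numerator: 0.7166·(1 − 10·0.049801 + 9·0.035685) = 0.589835
Denominator: (0.2834)·(0.964315) = 0.273331
L = 0.589835/0.273331 = 2.1579

Final: 2.1579


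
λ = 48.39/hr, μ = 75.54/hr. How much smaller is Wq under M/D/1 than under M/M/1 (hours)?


ρ = 48.39/75.54 = 0.6406
Wq(M/M/1) = ρ/(μ−λ) = 0.6406/27.15 = 0.02359 hr
Wq(M/D/1) = ρ/(2(μ−λ)) = 0.01180 hr
Savings = 0.02359 − 0.01180 = 0.01180 hr

Final: 0.01180 hr


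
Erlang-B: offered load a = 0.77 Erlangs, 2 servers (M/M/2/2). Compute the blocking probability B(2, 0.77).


B(c,a) = (a^c/c!) / Σ_{k=0}^{c} a^k/k!
a^2/2! = 0.296450
Σ terms (k=0..2): 1.00000 + 0.77000 + 0.29645 = 2.066450
B = 0.296450/2.066450 = 0.143459

Final: 0.143459


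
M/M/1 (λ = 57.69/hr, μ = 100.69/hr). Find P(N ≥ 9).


ρ = 57.69/100.69 = 0.5729
P(N ≥ n) = ρ^n = 0.5729^9 = 0.006653

Final: 0.006653


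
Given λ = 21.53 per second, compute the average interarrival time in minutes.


Mean interarrival time = 1/λ = 1/21.53 second = 0.04645 second
In minutes: 0.04645 × 0.0166667 = 0.0007741 min

Final: 0.0007741 min


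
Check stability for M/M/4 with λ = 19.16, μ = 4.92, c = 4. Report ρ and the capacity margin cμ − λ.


Total capacity cμ = 4·4.92 = 19.68/hr
ρ = λ/(cμ) = 19.16/19.68 = 0.9736
Stable ⇔ ρ < 1: YES
Spare capacity = cμ − λ = 19.68 − 19.16 = 0.52/hr

Final: ρ = 0.9736; stable; margin = 0.52/hr


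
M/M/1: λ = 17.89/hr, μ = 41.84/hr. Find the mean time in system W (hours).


W = 1/(μ−λ) = 1/(41.84 − 17.89) = 1/23.95 = 0.04175 hr

Final: 0.04175 hr


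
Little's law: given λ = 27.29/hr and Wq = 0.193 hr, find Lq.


Lq = λWq = 27.29·0.193 = 5.2670

Final: 5.2670


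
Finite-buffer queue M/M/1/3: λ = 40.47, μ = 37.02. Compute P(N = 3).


ρ = λ/μ = 40.47/37.02 = 1.0932
P_K = (1−ρ)ρ^K/(1−ρ^(K+1)) = (-0.09319·1.306443)/(1 − 1.428194)
= -0.121751/-0.428194 = 0.284337

Final: 0.284337


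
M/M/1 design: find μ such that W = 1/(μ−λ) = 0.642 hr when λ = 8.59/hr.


W = 1/(μ−λ) ⇒ μ − λ = 1/W = 1/0.642 = 1.5576
μ = λ + 1/W = 8.59 + 1.5576 = 10.1476 per hr

Final: 10.1476 /hr


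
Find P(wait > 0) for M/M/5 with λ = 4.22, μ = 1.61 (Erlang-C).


a = λ/μ = 2.6211; ρ = a/5 = 0.5242
P₀ = 0.070466 (from M/M/c formula)
C(c,a) = [a^c/(c!(1−ρ))]·P₀ = [123.71800/(120·0.4758)]·0.070466
= 2.16695·0.070466 = 0.152697

Final: 0.152697


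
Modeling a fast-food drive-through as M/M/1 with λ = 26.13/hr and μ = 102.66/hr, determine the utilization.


ρ = λ/μ = 26.13/102.66 = 0.2545

Final: 0.2545


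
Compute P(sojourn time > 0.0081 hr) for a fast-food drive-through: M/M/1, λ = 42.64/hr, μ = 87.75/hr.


W ~ Exponential(μ−λ) for M/M/1.
μ − λ = 87.75 − 42.64 = 45.1100
P(W > t) = e^{−(μ−λ)t} = e^{−0.3654} = 0.693925

Final: 0.693925


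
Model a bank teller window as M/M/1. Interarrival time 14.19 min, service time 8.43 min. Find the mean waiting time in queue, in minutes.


λ = 60/14.19 = 4.2283 /hr
μ = 60/8.43 = 7.1174 /hr
ρ = λ/μ = 4.2283/7.1174 = 0.5941
Wq = ρ/(μ−λ) = 0.5941/(7.1174−4.2283) = 0.20563 hr
In minutes: 0.20563·60 = 12.338 min

Final: 12.338 min


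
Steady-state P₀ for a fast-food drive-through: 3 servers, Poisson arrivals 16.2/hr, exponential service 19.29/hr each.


a = λ/μ = 16.2/19.29 = 0.8398; ρ = a/c = 0.2799
Σ_{k=0}^{2} a^k/k! (terms k=0..2) = 1.00000 + 0.83981 + 0.35264 = 2.19246
Tail: a^3/(3!(1−ρ)) = 0.59231/(6·0.7201) = 0.13710
P₀ = 1/(2.19246 + 0.13710) = 1/2.32955 = 0.429267

Final: 0.429267


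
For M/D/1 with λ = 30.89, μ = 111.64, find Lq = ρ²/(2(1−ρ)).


ρ = 30.89/111.64 = 0.2767
M/D/1: Lq = ρ²/(2(1−ρ)) = 0.07656/(2·0.7233) = 0.05292

Final: 0.05292


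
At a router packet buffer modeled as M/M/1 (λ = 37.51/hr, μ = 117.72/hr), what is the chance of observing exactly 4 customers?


ρ = 37.51/117.72 = 0.3186
P_n = (1−ρ)·ρ^n = (1 − 0.3186)·0.3186^4 = 0.6814·0.010308 = 0.007024

Final: 0.007024


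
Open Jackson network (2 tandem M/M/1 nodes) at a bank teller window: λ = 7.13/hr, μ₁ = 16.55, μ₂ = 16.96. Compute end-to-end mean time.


Each node sees arrival rate λ = 7.13/hr (tandem ⇒ throughput preserved).
W₁ = 1/(μ₁−λ) = 1/(16.55−7.13) = 0.10616 hr
W₂ = 1/(μ₂−λ) = 1/(16.96−7.13) = 0.10173 hr
W_total = W₁ + W₂ = 0.10616 + 0.10173 = 0.20789 hr

Final: 0.20789 hr


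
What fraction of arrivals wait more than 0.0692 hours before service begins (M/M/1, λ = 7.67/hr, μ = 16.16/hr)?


ρ = 7.67/16.16 = 0.4746
P(Wq > t) = ρ·e^{−(μ−λ)t} = 0.4746·e^{−0.5875}
= 0.4746·0.555710 = 0.263756

Final: 0.263756


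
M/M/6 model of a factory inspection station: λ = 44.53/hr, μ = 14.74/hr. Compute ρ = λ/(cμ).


ρ = λ/(cμ) = 44.53/(6·14.74) = 44.53/88.44 = 0.5035

Final: 0.5035


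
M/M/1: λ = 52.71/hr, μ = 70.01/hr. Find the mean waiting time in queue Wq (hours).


ρ = 52.71/70.01 = 0.7529
Wq = ρ/(μ−λ) = 0.7529/(70.01 − 52.71) = 0.7529/17.30 = 0.04352 hr

Final: 0.04352 hr


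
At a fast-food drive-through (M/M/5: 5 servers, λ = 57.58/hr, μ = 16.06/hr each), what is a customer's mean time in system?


a = 3.5853; ρ = 0.7171; P₀ = 0.023241
Lq = P₀·a^c·ρ/(c!(1−ρ)²) = 1.02773
Wq = Lq/λ = 1.02773/57.58 = 0.01785 hr
W = Wq + 1/μ = 0.01785 + 0.06227 = 0.08012 hr

Final: 0.08012 hr


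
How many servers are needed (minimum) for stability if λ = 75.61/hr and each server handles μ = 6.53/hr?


Stability requires cμ > λ ⇔ c > λ/μ.
λ/μ = 75.61/6.53 = 11.5789
Minimum integer c = ⌊11.5789⌋ + 1 = 12
Check: 12·6.53 = 78.36 > 75.61, while 11·6.53 = 71.83 ≤ 75.61

Final: 12 servers


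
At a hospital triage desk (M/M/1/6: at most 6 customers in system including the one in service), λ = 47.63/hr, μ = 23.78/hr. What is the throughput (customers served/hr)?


ρ = 2.0029; P_K = (1−ρ)ρ^6/(1−ρ^7) = 0.504637
λ_eff = λ(1 − P_K) = 47.63·(1 − 0.504637) = 47.63·0.495363 = 23.5941 /hr

Final: 23.5941 /hr


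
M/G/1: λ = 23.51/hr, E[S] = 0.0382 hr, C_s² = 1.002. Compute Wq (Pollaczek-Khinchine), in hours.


ρ = λ·E[S] = 23.51·0.0382 = 0.8981
E[S²] = E[S]²(1+C_s²) = 0.0382²·(1+1.002) = 0.002921
Wq = λ·E[S²]/(2(1−ρ)) = 23.51·0.002921/(2·0.1019) = 0.33695 hr

Final: 0.33695 hr


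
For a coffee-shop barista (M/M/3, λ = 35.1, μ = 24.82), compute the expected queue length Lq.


a = λ/μ = 1.4142; ρ = a/3 = 0.4714
P₀ = 0.232241
Lq = P₀·a^c·ρ / (c!·(1−ρ)²) = 0.232241·2.82824·0.4714/(6·0.27942)
= 0.18468

Final: 0.18468


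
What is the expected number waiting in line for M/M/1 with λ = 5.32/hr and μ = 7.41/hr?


ρ = 5.32/7.41 = 0.7179
Lq = ρ²/(1−ρ) = 0.5155/0.2821 = 1.8275

Final: 1.8275


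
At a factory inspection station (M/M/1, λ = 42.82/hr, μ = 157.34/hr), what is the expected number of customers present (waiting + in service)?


ρ = λ/μ = 42.82/157.34 = 0.2721
L = ρ/(1−ρ) = 0.2721/(1 − 0.2721) = 0.2721/0.7279 = 0.3739

Final: 0.3739


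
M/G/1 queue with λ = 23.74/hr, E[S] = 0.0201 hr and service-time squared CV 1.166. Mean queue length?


ρ = λ·E[S] = 23.74·0.0201 = 0.4772
Lq = ρ²(1+C_s²)/(2(1−ρ)) = 0.2277·(1+1.166)/(2·0.5228)
= 0.2277·2.1660/1.0457 = 0.47166

Final: 0.47166


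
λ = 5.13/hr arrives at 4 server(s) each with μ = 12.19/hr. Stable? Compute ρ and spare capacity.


Total capacity cμ = 4·12.19 = 48.76/hr
ρ = λ/(cμ) = 5.13/48.76 = 0.1052
Stable ⇔ ρ < 1: YES
Spare capacity = cμ − λ = 48.76 − 5.13 = 43.63/hr

Final: ρ = 0.1052; stable; margin = 43.63/hr


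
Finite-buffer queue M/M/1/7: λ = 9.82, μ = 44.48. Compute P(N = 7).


ρ = λ/μ = 9.82/44.48 = 0.2208
P_K = (1−ρ)ρ^K/(1−ρ^(K+1)) = (0.7792·0.00002556)/(1 − 0.000005644)
= 0.00001992/0.999994 = 0.00001992

Final: 0.00001992


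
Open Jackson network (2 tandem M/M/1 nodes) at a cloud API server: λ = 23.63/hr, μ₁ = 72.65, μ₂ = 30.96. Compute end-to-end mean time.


Each node sees arrival rate λ = 23.63/hr (tandem ⇒ throughput preserved).
W₁ = 1/(μ₁−λ) = 1/(72.65−23.63) = 0.02040 hr
W₂ = 1/(μ₂−λ) = 1/(30.96−23.63) = 0.13643 hr
W_total = W₁ + W₂ = 0.02040 + 0.13643 = 0.15683 hr

Final: 0.15683 hr


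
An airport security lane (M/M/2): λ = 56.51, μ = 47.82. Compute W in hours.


a = 1.1817; ρ = 0.5909; P₀ = 0.257180
Lq = P₀·a^c·ρ/(c!(1−ρ)²) = 0.63385
Wq = Lq/λ = 0.63385/56.51 = 0.01122 hr
W = Wq + 1/μ = 0.01122 + 0.02091 = 0.03213 hr

Final: 0.03213 hr


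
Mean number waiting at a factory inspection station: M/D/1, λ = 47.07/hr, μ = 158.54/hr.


ρ = 47.07/158.54 = 0.2969
M/D/1: Lq = ρ²/(2(1−ρ)) = 0.08815/(2·0.7031) = 0.06268

Final: 0.06268


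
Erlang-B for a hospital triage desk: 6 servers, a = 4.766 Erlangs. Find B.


B(c,a) = (a^c/c!) / Σ_{k=0}^{c} a^k/k!
a^6/6! = 16.277651
Σ terms (k=0..6): 1.00000 + 4.76600 + 11.35738 + 18.04309 + 21.49834 + 20.49222 + 16.27765 = 93.434673
B = 16.277651/93.434673 = 0.174214

Final: 0.174214


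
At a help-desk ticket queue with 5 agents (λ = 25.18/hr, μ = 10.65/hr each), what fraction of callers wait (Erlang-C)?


a = λ/μ = 2.3643; ρ = a/5 = 0.4729
P₀ = 0.092319 (from M/M/c formula)
C(c,a) = [a^c/(c!(1−ρ))]·P₀ = [73.88063/(120·0.5271)]·0.092319
= 1.16796·0.092319 = 0.107824

Final: 0.107824


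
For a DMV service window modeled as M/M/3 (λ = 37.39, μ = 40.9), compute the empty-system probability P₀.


a = λ/μ = 37.39/40.9 = 0.9142; ρ = a/c = 0.3047
Σ_{k=0}^{2} a^k/k! (terms k=0..2) = 1.00000 + 0.91418 + 0.41786 = 2.33204
Tail: a^3/(3!(1−ρ)) = 0.76401/(6·0.6953) = 0.18314
P₀ = 1/(2.33204 + 0.18314) = 1/2.51519 = 0.397585

Final: 0.397585


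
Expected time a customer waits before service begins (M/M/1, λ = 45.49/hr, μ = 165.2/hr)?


ρ = 45.49/165.2 = 0.2754
Wq = ρ/(μ−λ) = 0.2754/(165.2 − 45.49) = 0.2754/119.71 = 0.002300 hr

Final: 0.002300 hr


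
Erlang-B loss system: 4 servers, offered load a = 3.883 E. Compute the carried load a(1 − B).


B(4,3.883) = 0.299266 (Erlang-B)
Carried load = a(1 − B) = 3.883·(1 − 0.299266) = 3.883·0.700734 = 2.7210 E

Final: 2.7210 Erlangs


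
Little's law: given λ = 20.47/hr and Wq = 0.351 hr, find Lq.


Lq = λWq = 20.47·0.351 = 7.1850

Final: 7.1850


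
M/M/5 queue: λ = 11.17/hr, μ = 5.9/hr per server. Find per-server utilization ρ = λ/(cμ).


ρ = λ/(cμ) = 11.17/(5·5.9) = 11.17/29.50 = 0.3786

Final: 0.3786


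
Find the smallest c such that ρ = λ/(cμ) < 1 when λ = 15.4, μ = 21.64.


Stability requires cμ > λ ⇔ c > λ/μ.
λ/μ = 15.4/21.64 = 0.7116
Minimum integer c = ⌊0.7116⌋ + 1 = 1
Check: 1·21.64 = 21.64 > 15.4, while 0·21.64 = 0.00 ≤ 15.4

Final: 1 servers


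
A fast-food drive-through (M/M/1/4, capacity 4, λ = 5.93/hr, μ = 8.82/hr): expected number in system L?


ρ = 5.93/8.82 = 0.6723
L = ρ[1 − (K+1)ρ^K + Kρ^(K+1)] / [(1−ρ)(1−ρ^(K+1))]
Numerator: 0.6723·(1 − 5·0.204336 + 4·0.137382) = 0.354892
Denominator: (0.3277)·(0.862618) = 0.282649
L = 0.354892/0.282649 = 1.2556

Final: 1.2556


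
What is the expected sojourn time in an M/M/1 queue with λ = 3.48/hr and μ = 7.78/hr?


W = 1/(μ−λ) = 1/(7.78 − 3.48) = 1/4.30 = 0.2326 hr

Final: 0.2326 hr


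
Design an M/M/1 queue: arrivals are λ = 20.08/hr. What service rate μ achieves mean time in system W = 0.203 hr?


W = 1/(μ−λ) ⇒ μ − λ = 1/W = 1/0.203 = 4.9261
μ = λ + 1/W = 20.08 + 4.9261 = 25.0061 per hr

Final: 25.0061 /hr


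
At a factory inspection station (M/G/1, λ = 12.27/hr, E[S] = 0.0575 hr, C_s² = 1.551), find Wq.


ρ = λ·E[S] = 12.27·0.0575 = 0.7055
E[S²] = E[S]²(1+C_s²) = 0.0575²·(1+1.551) = 0.008434
Wq = λ·E[S²]/(2(1−ρ)) = 12.27·0.008434/(2·0.2945) = 0.17572 hr

Final: 0.17572 hr


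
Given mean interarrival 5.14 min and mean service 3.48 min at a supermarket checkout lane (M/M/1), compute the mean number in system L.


λ = 60/5.14 = 11.6732 /hr
μ = 60/3.48 = 17.2414 /hr
ρ = λ/μ = 11.6732/17.2414 = 0.6770
L = ρ/(1−ρ) = 0.6770/0.3230 = 2.0964

Final: 2.0964


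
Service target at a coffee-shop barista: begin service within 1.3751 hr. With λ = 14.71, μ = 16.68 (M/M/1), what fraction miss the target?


ρ = 14.71/16.68 = 0.8819
P(Wq > t) = ρ·e^{−(μ−λ)t} = 0.8819·e^{−2.7089}
= 0.8819·0.066607 = 0.058740

Final: 0.058740


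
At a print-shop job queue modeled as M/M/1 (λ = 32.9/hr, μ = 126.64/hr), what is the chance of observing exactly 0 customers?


ρ = 32.9/126.64 = 0.2598
P_n = (1−ρ)·ρ^n = (1 − 0.2598)·0.2598^0 = 0.7402·1.000000 = 0.740208

Final: 0.740208


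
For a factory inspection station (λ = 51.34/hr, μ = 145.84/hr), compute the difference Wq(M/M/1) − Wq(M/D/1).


ρ = 51.34/145.84 = 0.3520
Wq(M/M/1) = ρ/(μ−λ) = 0.3520/94.50 = 0.003725 hr
Wq(M/D/1) = ρ/(2(μ−λ)) = 0.001863 hr
Savings = 0.003725 − 0.001863 = 0.001863 hr

Final: 0.001863 hr


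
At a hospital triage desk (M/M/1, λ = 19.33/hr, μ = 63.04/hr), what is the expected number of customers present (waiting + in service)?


ρ = λ/μ = 19.33/63.04 = 0.3066
L = ρ/(1−ρ) = 0.3066/(1 − 0.3066) = 0.3066/0.6934 = 0.4422

Final: 0.4422


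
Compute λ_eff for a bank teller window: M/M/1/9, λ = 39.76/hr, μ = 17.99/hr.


ρ = 2.2101; P_K = (1−ρ)ρ^9/(1−ρ^10) = 0.547732
λ_eff = λ(1 − P_K) = 39.76·(1 − 0.547732) = 39.76·0.452268 = 17.9822 /hr

Final: 17.9822 /hr


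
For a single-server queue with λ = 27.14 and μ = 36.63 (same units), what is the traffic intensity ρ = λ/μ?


ρ = λ/μ = 27.14/36.63 = 0.7409

Final: 0.7409


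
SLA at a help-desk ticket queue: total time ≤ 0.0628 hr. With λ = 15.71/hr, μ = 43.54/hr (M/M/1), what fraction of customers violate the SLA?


W ~ Exponential(μ−λ) for M/M/1.
μ − λ = 43.54 − 15.71 = 27.8300
P(W > t) = e^{−(μ−λ)t} = e^{−1.7477} = 0.174170

Final: 0.174170


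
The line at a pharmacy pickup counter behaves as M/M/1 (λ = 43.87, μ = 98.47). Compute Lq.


ρ = 43.87/98.47 = 0.4455
Lq = ρ²/(1−ρ) = 0.1985/0.5545 = 0.3580

Final: 0.3580


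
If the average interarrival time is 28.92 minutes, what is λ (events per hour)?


λ = 1/(interarrival time) in consistent units.
1 hour = 60 min, so λ = 60/28.92 = 2.0747 per hour

Final: 2.0747 /hr


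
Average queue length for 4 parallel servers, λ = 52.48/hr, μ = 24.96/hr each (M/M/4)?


a = λ/μ = 2.1026; ρ = a/4 = 0.5256
P₀ = 0.116567
Lq = P₀·a^c·ρ / (c!·(1−ρ)²) = 0.116567·19.54326·0.5256/(24·0.22502)
= 0.22174

Final: 0.22174


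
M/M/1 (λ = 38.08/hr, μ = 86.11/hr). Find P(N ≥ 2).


ρ = 38.08/86.11 = 0.4422
P(N ≥ n) = ρ^n = 0.4422^2 = 0.195563

Final: 0.195563


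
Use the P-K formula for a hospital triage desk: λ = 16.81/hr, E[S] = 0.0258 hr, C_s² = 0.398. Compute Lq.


ρ = λ·E[S] = 16.81·0.0258 = 0.4337
Lq = ρ²(1+C_s²)/(2(1−ρ)) = 0.1881·(1+0.398)/(2·0.5663)
= 0.1881·1.3980/1.1326 = 0.23217

Final: 0.23217


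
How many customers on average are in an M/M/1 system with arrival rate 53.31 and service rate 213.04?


ρ = λ/μ = 53.31/213.04 = 0.2502
L = ρ/(1−ρ) = 0.2502/(1 − 0.2502) = 0.2502/0.7498 = 0.3338

Final: 0.3338


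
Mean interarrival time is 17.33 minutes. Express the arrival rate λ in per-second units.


λ = 1/(interarrival time) in consistent units.
1 second = 0.0166667 min, so λ = 0.0166667/17.33 = 0.0009617 per second

Final: 0.0009617 /sec


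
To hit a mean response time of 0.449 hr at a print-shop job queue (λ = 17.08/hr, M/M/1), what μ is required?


W = 1/(μ−λ) ⇒ μ − λ = 1/W = 1/0.449 = 2.2272
μ = λ + 1/W = 17.08 + 2.2272 = 19.3072 per hr

Final: 19.3072 /hr


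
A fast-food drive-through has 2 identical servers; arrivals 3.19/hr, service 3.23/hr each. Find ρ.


ρ = λ/(cμ) = 3.19/(2·3.23) = 3.19/6.46 = 0.4938

Final: 0.4938


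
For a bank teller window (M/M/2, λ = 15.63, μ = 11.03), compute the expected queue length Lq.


a = λ/μ = 1.4170; ρ = a/2 = 0.7085
P₀ = 0.170602
Lq = P₀·a^c·ρ / (c!·(1−ρ)²) = 0.170602·2.00801·0.7085/(2·0.08496)
= 1.42845

Final: 1.42845


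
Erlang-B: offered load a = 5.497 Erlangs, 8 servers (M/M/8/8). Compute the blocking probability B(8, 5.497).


B(c,a) = (a^c/c!) / Σ_{k=0}^{c} a^k/k!
a^8/8! = 20.676897
Σ terms (k=0..8): 1.00000 + 5.49700 + 15.10850 + 27.68382 + 38.04448 + 41.82611 + 38.31968 + 30.09190 + 20.67690 = 218.248395
B = 20.676897/218.248395 = 0.094740

Final: 0.094740


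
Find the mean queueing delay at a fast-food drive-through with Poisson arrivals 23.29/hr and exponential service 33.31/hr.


ρ = 23.29/33.31 = 0.6992
Wq = ρ/(μ−λ) = 0.6992/(33.31 − 23.29) = 0.6992/10.02 = 0.06978 hr

Final: 0.06978 hr


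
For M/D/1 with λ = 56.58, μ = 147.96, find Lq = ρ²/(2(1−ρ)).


ρ = 56.58/147.96 = 0.3824
M/D/1: Lq = ρ²/(2(1−ρ)) = 0.1462/(2·0.6176) = 0.11839

Final: 0.11839


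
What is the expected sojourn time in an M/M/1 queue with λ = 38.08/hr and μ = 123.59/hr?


W = 1/(μ−λ) = 1/(123.59 − 38.08) = 1/85.51 = 0.01169 hr

Final: 0.01169 hr


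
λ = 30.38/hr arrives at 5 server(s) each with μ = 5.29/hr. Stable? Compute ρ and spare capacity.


Total capacity cμ = 5·5.29 = 26.45/hr
ρ = λ/(cμ) = 30.38/26.45 = 1.1486
Stable ⇔ ρ < 1: NO
Spare capacity = cμ − λ = 26.45 − 30.38 = -3.93/hr

Final: ρ = 1.1486; unstable; margin = -3.93/hr


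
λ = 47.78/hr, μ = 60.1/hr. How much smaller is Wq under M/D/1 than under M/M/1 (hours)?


ρ = 47.78/60.1 = 0.7950
Wq(M/M/1) = ρ/(μ−λ) = 0.7950/12.32 = 0.06453 hr
Wq(M/D/1) = ρ/(2(μ−λ)) = 0.03226 hr
Savings = 0.06453 − 0.03226 = 0.03226 hr

Final: 0.03226 hr


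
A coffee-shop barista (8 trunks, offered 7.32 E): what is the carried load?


B(8,7.32) = 0.197188 (Erlang-B)
Carried load = a(1 − B) = 7.32·(1 − 0.197188) = 7.32·0.802812 = 5.8766 E

Final: 5.8766 Erlangs


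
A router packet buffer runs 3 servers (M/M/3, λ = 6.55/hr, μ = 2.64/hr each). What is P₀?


a = λ/μ = 6.55/2.64 = 2.4811; ρ = a/c = 0.8270
Σ_{k=0}^{2} a^k/k! (terms k=0..2) = 1.00000 + 2.48106 + 3.07783 = 6.55889
Tail: a^3/(3!(1−ρ)) = 15.27257/(6·0.1730) = 14.71518
P₀ = 1/(6.55889 + 14.71518) = 1/21.27407 = 0.047006

Final: 0.047006


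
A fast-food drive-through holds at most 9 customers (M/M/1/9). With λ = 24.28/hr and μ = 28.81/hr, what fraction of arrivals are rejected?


ρ = λ/μ = 24.28/28.81 = 0.8428
P_K = (1−ρ)ρ^K/(1−ρ^(K+1)) = (0.1572·0.214461)/(1 − 0.180740)
= 0.033721/0.819260 = 0.041161

Final: 0.041161


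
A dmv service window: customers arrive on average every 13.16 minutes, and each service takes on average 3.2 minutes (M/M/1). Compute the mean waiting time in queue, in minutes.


λ = 60/13.16 = 4.5593 /hr
μ = 60/3.2 = 18.7500 /hr
ρ = λ/μ = 4.5593/18.7500 = 0.2432
Wq = ρ/(μ−λ) = 0.2432/(18.7500−4.5593) = 0.01714 hr
In minutes: 0.01714·60 = 1.028 min

Final: 1.028 min


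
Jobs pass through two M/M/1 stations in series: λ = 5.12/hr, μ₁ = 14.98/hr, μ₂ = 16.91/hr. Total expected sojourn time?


Each node sees arrival rate λ = 5.12/hr (tandem ⇒ throughput preserved).
W₁ = 1/(μ₁−λ) = 1/(14.98−5.12) = 0.10142 hr
W₂ = 1/(μ₂−λ) = 1/(16.91−5.12) = 0.08482 hr
W_total = W₁ + W₂ = 0.10142 + 0.08482 = 0.18624 hr

Final: 0.18624 hr


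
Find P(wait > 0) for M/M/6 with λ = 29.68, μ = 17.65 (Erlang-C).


a = λ/μ = 1.6816; ρ = a/6 = 0.2803
P₀ = 0.185984 (from M/M/c formula)
C(c,a) = [a^c/(c!(1−ρ))]·P₀ = [22.61076/(720·0.7197)]·0.185984
= 0.04363·0.185984 = 0.008115

Final: 0.008115


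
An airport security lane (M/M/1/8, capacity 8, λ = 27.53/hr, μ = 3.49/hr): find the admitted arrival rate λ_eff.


ρ = 7.8883; P_K = (1−ρ)ρ^8/(1−ρ^9) = 0.873229
λ_eff = λ(1 − P_K) = 27.53·(1 − 0.873229) = 27.53·0.126771 = 3.4900 /hr

Final: 3.4900 /hr


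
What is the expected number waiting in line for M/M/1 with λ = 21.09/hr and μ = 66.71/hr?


ρ = 21.09/66.71 = 0.3161
Lq = ρ²/(1−ρ) = 0.09995/0.6839 = 0.1462

Final: 0.1462


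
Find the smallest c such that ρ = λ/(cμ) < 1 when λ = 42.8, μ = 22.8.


Stability requires cμ > λ ⇔ c > λ/μ.
λ/μ = 42.8/22.8 = 1.8772
Minimum integer c = ⌊1.8772⌋ + 1 = 2
Check: 2·22.8 = 45.60 > 42.8, while 1·22.8 = 22.80 ≤ 42.8

Final: 2 servers


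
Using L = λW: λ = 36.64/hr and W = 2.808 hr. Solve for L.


L = λW = 36.64·2.808 = 102.8851

Final: 102.8851


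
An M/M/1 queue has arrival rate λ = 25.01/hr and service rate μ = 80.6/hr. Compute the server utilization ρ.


ρ = λ/μ = 25.01/80.6 = 0.3103

Final: 0.3103


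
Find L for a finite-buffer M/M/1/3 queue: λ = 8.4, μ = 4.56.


ρ = 8.4/4.56 = 1.8421
L = ρ[1 − (K+1)ρ^K + Kρ^(K+1)] / [(1−ρ)(1−ρ^(K+1))]
Numerator: 1.8421·(1 − 4·6.250911 + 3·11.514836) = 19.417382
Denominator: (-0.8421)·(-10.514836) = 8.854599
L = 19.417382/8.854599 = 2.1929

Final: 2.1929


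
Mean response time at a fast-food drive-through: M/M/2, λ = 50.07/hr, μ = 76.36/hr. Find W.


a = 0.6557; ρ = 0.3279; P₀ = 0.506189
Lq = P₀·a^c·ρ/(c!(1−ρ)²) = 0.07897
Wq = Lq/λ = 0.07897/50.07 = 0.001577 hr
W = Wq + 1/μ = 0.001577 + 0.01310 = 0.01467 hr

Final: 0.01467 hr


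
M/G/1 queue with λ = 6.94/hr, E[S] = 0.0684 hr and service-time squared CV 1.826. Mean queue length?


ρ = λ·E[S] = 6.94·0.0684 = 0.4747
Lq = ρ²(1+C_s²)/(2(1−ρ)) = 0.2253·(1+1.826)/(2·0.5253)
= 0.2253·2.8260/1.0506 = 0.60613

Final: 0.60613


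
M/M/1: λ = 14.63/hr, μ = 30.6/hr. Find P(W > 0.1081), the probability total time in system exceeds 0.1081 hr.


W ~ Exponential(μ−λ) for M/M/1.
μ − λ = 30.6 − 14.63 = 15.9700
P(W > t) = e^{−(μ−λ)t} = e^{−1.7264} = 0.177931

Final: 0.177931


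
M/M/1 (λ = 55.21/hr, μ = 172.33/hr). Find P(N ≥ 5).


ρ = 55.21/172.33 = 0.3204
P(N ≥ n) = ρ^n = 0.3204^5 = 0.003375

Final: 0.003375


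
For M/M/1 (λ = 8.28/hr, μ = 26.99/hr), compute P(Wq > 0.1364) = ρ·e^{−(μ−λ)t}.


ρ = 8.28/26.99 = 0.3068
P(Wq > t) = ρ·e^{−(μ−λ)t} = 0.3068·e^{−2.5520}
= 0.3068·0.077922 = 0.023905

Final: 0.023905


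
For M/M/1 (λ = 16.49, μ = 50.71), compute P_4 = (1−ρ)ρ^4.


ρ = 16.49/50.71 = 0.3252
P_n = (1−ρ)·ρ^n = (1 − 0.3252)·0.3252^4 = 0.6748·0.011182 = 0.007546

Final: 0.007546


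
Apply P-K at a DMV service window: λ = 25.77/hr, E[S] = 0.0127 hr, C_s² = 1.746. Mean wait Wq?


ρ = λ·E[S] = 25.77·0.0127 = 0.3273
E[S²] = E[S]²(1+C_s²) = 0.0127²·(1+1.746) = 0.0004429
Wq = λ·E[S²]/(2(1−ρ)) = 25.77·0.0004429/(2·0.6727) = 0.008483 hr

Final: 0.008483 hr


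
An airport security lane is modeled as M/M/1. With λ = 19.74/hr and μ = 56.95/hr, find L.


ρ = λ/μ = 19.74/56.95 = 0.3466
L = ρ/(1−ρ) = 0.3466/(1 − 0.3466) = 0.3466/0.6534 = 0.5305

Final: 0.5305


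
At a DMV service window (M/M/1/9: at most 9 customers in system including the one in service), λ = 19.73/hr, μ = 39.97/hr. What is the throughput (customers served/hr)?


ρ = 0.4936; P_K = (1−ρ)ρ^9/(1−ρ^10) = 0.0008818
λ_eff = λ(1 − P_K) = 19.73·(1 − 0.0008818) = 19.73·0.999118 = 19.7126 /hr

Final: 19.7126 /hr


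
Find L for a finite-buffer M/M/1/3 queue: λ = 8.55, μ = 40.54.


ρ = 8.55/40.54 = 0.2109
L = ρ[1 − (K+1)ρ^K + Kρ^(K+1)] / [(1−ρ)(1−ρ^(K+1))]
Numerator: 0.2109·(1 − 4·0.009381 + 3·0.001978) = 0.204241
Denominator: (0.7891)·(0.998022) = 0.787536
L = 0.204241/0.787536 = 0.2593

Final: 0.2593


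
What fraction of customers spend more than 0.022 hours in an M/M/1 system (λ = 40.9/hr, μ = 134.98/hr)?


W ~ Exponential(μ−λ) for M/M/1.
μ − λ = 134.98 − 40.9 = 94.0800
P(W > t) = e^{−(μ−λ)t} = e^{−2.0698} = 0.126216

Final: 0.126216


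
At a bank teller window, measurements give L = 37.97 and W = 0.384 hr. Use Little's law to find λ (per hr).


λ = L/W = 37.97/0.384 = 98.8802 /hr

Final: 98.8802 /hr


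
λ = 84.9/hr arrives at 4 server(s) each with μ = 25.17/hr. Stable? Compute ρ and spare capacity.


Total capacity cμ = 4·25.17 = 100.68/hr
ρ = λ/(cμ) = 84.9/100.68 = 0.8433
Stable ⇔ ρ < 1: YES
Spare capacity = cμ − λ = 100.68 − 84.9 = 15.78/hr

Final: ρ = 0.8433; stable; margin = 15.78/hr


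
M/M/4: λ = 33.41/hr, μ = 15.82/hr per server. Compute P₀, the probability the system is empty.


a = λ/μ = 33.41/15.82 = 2.1119; ρ = a/c = 0.5280
Σ_{k=0}^{3} a^k/k! (terms k=0..3) = 1.00000 + 2.11188 + 2.23003 + 1.56985 = 6.91176
Tail: a^4/(4!(1−ρ)) = 19.89207/(24·0.4720) = 1.75590
P₀ = 1/(6.91176 + 1.75590) = 1/8.66766 = 0.115371

Final: 0.115371


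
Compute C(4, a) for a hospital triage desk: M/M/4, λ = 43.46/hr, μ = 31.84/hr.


a = λ/μ = 1.3649; ρ = a/4 = 0.3412
P₀ = 0.253815 (from M/M/c formula)
C(c,a) = [a^c/(c!(1−ρ))]·P₀ = [3.47110/(24·0.6588)]·0.253815
= 0.21955·0.253815 = 0.055724

Final: 0.055724


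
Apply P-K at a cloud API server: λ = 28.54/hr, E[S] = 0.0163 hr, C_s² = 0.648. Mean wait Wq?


ρ = λ·E[S] = 28.54·0.0163 = 0.4652
E[S²] = E[S]²(1+C_s²) = 0.0163²·(1+0.648) = 0.0004379
Wq = λ·E[S²]/(2(1−ρ)) = 28.54·0.0004379/(2·0.5348) = 0.01168 hr

Final: 0.01168 hr


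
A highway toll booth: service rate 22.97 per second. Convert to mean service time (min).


Mean service time = 1/μ = 1/22.97 second = 0.04354 second
In minutes: 0.04354 × 0.0166667 = 0.0007256 min

Final: 0.0007256 min


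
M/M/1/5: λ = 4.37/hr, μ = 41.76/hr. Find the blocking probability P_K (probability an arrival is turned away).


ρ = λ/μ = 4.37/41.76 = 0.1046
P_K = (1−ρ)ρ^K/(1−ρ^(K+1)) = (0.8954·0.00001255)/(1 − 0.000001313)
= 0.00001124/0.999999 = 0.00001124

Final: 0.00001124


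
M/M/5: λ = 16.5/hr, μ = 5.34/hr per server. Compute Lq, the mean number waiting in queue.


a = λ/μ = 3.0899; ρ = a/5 = 0.6180
P₀ = 0.042155
Lq = P₀·a^c·ρ / (c!·(1−ρ)²) = 0.042155·281.65239·0.6180/(120·0.14594)
= 0.41896

Final: 0.41896


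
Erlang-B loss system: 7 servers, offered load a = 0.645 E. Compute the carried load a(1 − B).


B(7,0.645) = 0.000004835 (Erlang-B)
Carried load = a(1 − B) = 0.645·(1 − 0.000004835) = 0.645·0.999995 = 0.6450 E

Final: 0.6450 Erlangs


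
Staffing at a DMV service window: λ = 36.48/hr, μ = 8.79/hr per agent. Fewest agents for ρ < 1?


Stability requires cμ > λ ⇔ c > λ/μ.
λ/μ = 36.48/8.79 = 4.1502
Minimum integer c = ⌊4.1502⌋ + 1 = 5
Check: 5·8.79 = 43.95 > 36.48, while 4·8.79 = 35.16 ≤ 36.48

Final: 5 servers


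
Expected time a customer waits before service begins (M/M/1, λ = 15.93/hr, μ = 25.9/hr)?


ρ = 15.93/25.9 = 0.6151
Wq = ρ/(μ−λ) = 0.6151/(25.9 − 15.93) = 0.6151/9.97 = 0.06169 hr

Final: 0.06169 hr


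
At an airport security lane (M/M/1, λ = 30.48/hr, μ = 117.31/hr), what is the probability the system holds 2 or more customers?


ρ = 30.48/117.31 = 0.2598
P(N ≥ n) = ρ^n = 0.2598^2 = 0.067509

Final: 0.067509


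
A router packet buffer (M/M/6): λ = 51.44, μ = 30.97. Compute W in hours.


a = 1.6610; ρ = 0.2768; P₀ = 0.189866
Lq = P₀·a^c·ρ/(c!(1−ρ)²) = 0.002931
Wq = Lq/λ = 0.002931/51.44 = 0.00005698 hr
W = Wq + 1/μ = 0.00005698 + 0.03229 = 0.03235 hr

Final: 0.03235 hr


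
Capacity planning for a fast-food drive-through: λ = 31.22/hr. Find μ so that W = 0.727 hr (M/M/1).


W = 1/(μ−λ) ⇒ μ − λ = 1/W = 1/0.727 = 1.3755
μ = λ + 1/W = 31.22 + 1.3755 = 32.5955 per hr

Final: 32.5955 /hr


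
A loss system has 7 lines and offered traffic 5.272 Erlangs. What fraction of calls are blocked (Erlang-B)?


B(c,a) = (a^c/c!) / Σ_{k=0}^{c} a^k/k!
a^7/7! = 22.459355
Σ terms (k=0..7): 1.00000 + 5.27200 + 13.89699 + 24.42165 + 32.18773 + 33.93874 + 29.82084 + 22.45935 = 162.997312
B = 22.459355/162.997312 = 0.137790

Final: 0.137790


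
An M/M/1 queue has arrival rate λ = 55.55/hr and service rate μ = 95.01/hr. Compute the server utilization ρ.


ρ = λ/μ = 55.55/95.01 = 0.5847

Final: 0.5847


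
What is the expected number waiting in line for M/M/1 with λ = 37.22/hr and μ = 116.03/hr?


ρ = 37.22/116.03 = 0.3208
Lq = ρ²/(1−ρ) = 0.1029/0.6792 = 0.1515

Final: 0.1515


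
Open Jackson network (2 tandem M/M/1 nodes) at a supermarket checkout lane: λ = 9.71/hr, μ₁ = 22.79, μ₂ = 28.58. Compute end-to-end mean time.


Each node sees arrival rate λ = 9.71/hr (tandem ⇒ throughput preserved).
W₁ = 1/(μ₁−λ) = 1/(22.79−9.71) = 0.07645 hr
W₂ = 1/(μ₂−λ) = 1/(28.58−9.71) = 0.05299 hr
W_total = W₁ + W₂ = 0.07645 + 0.05299 = 0.12945 hr

Final: 0.12945 hr


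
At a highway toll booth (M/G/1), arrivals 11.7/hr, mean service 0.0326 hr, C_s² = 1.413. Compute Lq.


ρ = λ·E[S] = 11.7·0.0326 = 0.3814
Lq = ρ²(1+C_s²)/(2(1−ρ)) = 0.1455·(1+1.413)/(2·0.6186)
= 0.1455·2.4130/1.2372 = 0.28375

Final: 0.28375


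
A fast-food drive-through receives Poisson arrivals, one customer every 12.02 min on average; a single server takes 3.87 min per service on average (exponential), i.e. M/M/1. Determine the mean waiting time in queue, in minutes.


λ = 60/12.02 = 4.9917 /hr
μ = 60/3.87 = 15.5039 /hr
ρ = λ/μ = 4.9917/15.5039 = 0.3220
Wq = ρ/(μ−λ) = 0.3220/(15.5039−4.9917) = 0.03063 hr
In minutes: 0.03063·60 = 1.838 min

Final: 1.838 min


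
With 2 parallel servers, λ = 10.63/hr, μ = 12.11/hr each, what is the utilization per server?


ρ = λ/(cμ) = 10.63/(2·12.11) = 10.63/24.22 = 0.4389

Final: 0.4389


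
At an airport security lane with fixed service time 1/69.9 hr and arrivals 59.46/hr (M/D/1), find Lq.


ρ = 59.46/69.9 = 0.8506
M/D/1: Lq = ρ²/(2(1−ρ)) = 0.7236/(2·0.1494) = 2.42238

Final: 2.42238


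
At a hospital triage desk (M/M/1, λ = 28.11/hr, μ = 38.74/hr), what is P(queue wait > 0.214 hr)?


ρ = 28.11/38.74 = 0.7256
P(Wq > t) = ρ·e^{−(μ−λ)t} = 0.7256·e^{−2.2748}
= 0.7256·0.102815 = 0.074604

Final: 0.074604


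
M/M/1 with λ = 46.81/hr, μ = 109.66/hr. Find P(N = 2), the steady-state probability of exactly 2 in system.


ρ = 46.81/109.66 = 0.4269
P_n = (1−ρ)·ρ^n = (1 − 0.4269)·0.4269^2 = 0.5731·0.182214 = 0.104433

Final: 0.104433


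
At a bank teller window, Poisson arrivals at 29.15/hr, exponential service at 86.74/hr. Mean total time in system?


W = 1/(μ−λ) = 1/(86.74 − 29.15) = 1/57.59 = 0.01736 hr

Final: 0.01736 hr


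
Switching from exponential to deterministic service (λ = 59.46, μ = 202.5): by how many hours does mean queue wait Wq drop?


ρ = 59.46/202.5 = 0.2936
Wq(M/M/1) = ρ/(μ−λ) = 0.2936/143.04 = 0.002053 hr
Wq(M/D/1) = ρ/(2(μ−λ)) = 0.001026 hr
Savings = 0.002053 − 0.001026 = 0.001026 hr

Final: 0.001026 hr


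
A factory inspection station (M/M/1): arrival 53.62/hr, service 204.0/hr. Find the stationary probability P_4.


ρ = 53.62/204.0 = 0.2628
P_n = (1−ρ)·ρ^n = (1 − 0.2628)·0.2628^4 = 0.7372·0.004773 = 0.003518

Final: 0.003518


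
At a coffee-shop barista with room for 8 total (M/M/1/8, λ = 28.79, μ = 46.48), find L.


ρ = 28.79/46.48 = 0.6194
L = ρ[1 − (K+1)ρ^K + Kρ^(K+1)] / [(1−ρ)(1−ρ^(K+1))]
Numerator: 0.6194·(1 − 9·0.021667 + 8·0.013421) = 0.565122
Denominator: (0.3806)·(0.986579) = 0.375486
L = 0.565122/0.375486 = 1.5050

Final: 1.5050


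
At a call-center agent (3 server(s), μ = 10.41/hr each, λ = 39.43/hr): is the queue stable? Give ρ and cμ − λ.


Total capacity cμ = 3·10.41 = 31.23/hr
ρ = λ/(cμ) = 39.43/31.23 = 1.2626
Stable ⇔ ρ < 1: NO
Spare capacity = cμ − λ = 31.23 − 39.43 = -8.20/hr

Final: ρ = 1.2626; unstable; margin = -8.20/hr


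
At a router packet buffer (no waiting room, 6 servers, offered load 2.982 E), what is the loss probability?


B(c,a) = (a^c/c!) / Σ_{k=0}^{c} a^k/k!
a^6/6! = 0.976592
Σ terms (k=0..6): 1.00000 + 2.98200 + 4.44616 + 4.41949 + 3.29473 + 1.96497 + 0.97659 = 19.083940
B = 0.976592/19.083940 = 0.051174

Final: 0.051174


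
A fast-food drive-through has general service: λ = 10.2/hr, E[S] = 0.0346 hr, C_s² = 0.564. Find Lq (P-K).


ρ = λ·E[S] = 10.2·0.0346 = 0.3529
Lq = ρ²(1+C_s²)/(2(1−ρ)) = 0.1246·(1+0.564)/(2·0.6471)
= 0.1246·1.5640/1.2942 = 0.15052

Final: 0.15052


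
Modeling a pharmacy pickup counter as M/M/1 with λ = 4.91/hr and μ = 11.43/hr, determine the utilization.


ρ = λ/μ = 4.91/11.43 = 0.4296

Final: 0.4296


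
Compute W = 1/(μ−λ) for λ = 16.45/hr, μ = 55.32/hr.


W = 1/(μ−λ) = 1/(55.32 − 16.45) = 1/38.87 = 0.02573 hr

Final: 0.02573 hr


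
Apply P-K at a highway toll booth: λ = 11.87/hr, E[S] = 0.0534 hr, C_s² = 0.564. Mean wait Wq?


ρ = λ·E[S] = 11.87·0.0534 = 0.6339
E[S²] = E[S]²(1+C_s²) = 0.0534²·(1+0.564) = 0.004460
Wq = λ·E[S²]/(2(1−ρ)) = 11.87·0.004460/(2·0.3661) = 0.07229 hr

Final: 0.07229 hr


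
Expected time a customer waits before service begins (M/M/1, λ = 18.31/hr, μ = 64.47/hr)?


ρ = 18.31/64.47 = 0.2840
Wq = ρ/(μ−λ) = 0.2840/(64.47 − 18.31) = 0.2840/46.16 = 0.006153 hr

Final: 0.006153 hr


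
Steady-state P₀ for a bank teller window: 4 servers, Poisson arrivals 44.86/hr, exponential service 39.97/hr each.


a = λ/μ = 44.86/39.97 = 1.1223; ρ = a/c = 0.2806
Σ_{k=0}^{3} a^k/k! (terms k=0..3) = 1.00000 + 1.12234 + 0.62983 + 0.23563 = 2.98779
Tail: a^4/(4!(1−ρ)) = 1.58672/(24·0.7194) = 0.09190
P₀ = 1/(2.98779 + 0.09190) = 1/3.07969 = 0.324708

Final: 0.324708


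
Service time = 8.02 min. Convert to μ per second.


μ = 1/(service time) in consistent units.
1 second = 0.0166667 min, so μ = 0.0166667/8.02 = 0.002078 per second

Final: 0.002078 /sec


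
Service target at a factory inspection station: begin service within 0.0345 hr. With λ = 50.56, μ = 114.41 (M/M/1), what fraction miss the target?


ρ = 50.56/114.41 = 0.4419
P(Wq > t) = ρ·e^{−(μ−λ)t} = 0.4419·e^{−2.2028}
= 0.4419·0.110491 = 0.048828

Final: 0.048828


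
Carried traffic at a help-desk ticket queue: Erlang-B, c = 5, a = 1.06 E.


B(5,1.06) = 0.003867 (Erlang-B)
Carried load = a(1 − B) = 1.06·(1 − 0.003867) = 1.06·0.996133 = 1.0559 E

Final: 1.0559 Erlangs


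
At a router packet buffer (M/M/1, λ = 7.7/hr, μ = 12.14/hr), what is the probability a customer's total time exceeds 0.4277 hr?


W ~ Exponential(μ−λ) for M/M/1.
μ − λ = 12.14 − 7.7 = 4.4400
P(W > t) = e^{−(μ−λ)t} = e^{−1.8990} = 0.149720

Final: 0.149720


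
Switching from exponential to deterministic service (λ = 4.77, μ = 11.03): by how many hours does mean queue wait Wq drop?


ρ = 4.77/11.03 = 0.4325
Wq(M/M/1) = ρ/(μ−λ) = 0.4325/6.26 = 0.06908 hr
Wq(M/D/1) = ρ/(2(μ−λ)) = 0.03454 hr
Savings = 0.06908 − 0.03454 = 0.03454 hr

Final: 0.03454 hr


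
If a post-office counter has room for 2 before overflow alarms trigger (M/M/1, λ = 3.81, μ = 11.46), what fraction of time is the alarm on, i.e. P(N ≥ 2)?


ρ = 3.81/11.46 = 0.3325
P(N ≥ n) = ρ^n = 0.3325^2 = 0.110530

Final: 0.110530


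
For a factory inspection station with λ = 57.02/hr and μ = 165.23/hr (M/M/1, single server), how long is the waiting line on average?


ρ = 57.02/165.23 = 0.3451
Lq = ρ²/(1−ρ) = 0.1191/0.6549 = 0.1818

Final: 0.1818
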